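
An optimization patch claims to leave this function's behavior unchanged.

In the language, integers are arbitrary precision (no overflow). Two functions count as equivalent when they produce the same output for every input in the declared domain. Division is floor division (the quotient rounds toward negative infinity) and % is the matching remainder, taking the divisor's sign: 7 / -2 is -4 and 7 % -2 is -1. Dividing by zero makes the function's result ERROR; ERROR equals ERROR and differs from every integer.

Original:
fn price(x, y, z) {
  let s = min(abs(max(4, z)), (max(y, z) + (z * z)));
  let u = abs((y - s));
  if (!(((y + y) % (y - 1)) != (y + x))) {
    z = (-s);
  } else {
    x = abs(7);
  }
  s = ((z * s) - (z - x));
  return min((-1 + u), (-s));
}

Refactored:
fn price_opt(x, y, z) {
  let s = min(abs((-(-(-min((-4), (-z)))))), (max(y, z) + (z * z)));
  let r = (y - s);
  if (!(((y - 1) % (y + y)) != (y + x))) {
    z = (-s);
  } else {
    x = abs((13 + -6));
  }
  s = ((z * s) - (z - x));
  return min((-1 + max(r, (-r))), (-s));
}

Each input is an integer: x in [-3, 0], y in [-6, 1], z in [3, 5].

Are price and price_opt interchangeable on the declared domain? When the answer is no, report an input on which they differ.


These are not equivalent — on x=-3, y=0, z=3 the outputs split (-16 vs ERROR).
price: s=4, then u=4, then (!(((y + y) % (y - 1)) != (y + x))) is false, then x=7, then s=16, then returns -16
price_opt: s=4, then r=-4, then a zero divisor aborts: ERROR
verdict: not equivalent; witness: x=-3, y=0, z=3


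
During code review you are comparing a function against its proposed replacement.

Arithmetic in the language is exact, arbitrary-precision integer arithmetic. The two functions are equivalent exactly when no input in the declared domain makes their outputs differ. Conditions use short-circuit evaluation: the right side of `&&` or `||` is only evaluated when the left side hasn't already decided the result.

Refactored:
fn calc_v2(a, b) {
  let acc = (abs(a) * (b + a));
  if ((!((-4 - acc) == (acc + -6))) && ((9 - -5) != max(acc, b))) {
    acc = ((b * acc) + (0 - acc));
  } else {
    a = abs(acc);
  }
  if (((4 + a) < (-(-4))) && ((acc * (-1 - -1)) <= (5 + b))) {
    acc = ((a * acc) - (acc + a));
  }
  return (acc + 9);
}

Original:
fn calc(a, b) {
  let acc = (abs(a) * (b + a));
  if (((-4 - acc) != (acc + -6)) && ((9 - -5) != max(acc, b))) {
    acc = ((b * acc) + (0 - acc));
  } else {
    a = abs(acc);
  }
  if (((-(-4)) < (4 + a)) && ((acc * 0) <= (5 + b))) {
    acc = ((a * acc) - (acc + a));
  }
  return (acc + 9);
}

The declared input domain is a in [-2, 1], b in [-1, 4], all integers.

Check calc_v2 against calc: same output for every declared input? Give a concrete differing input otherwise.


Try a=-2, b=-1.
calc: acc=-6, then (((-4 - acc) != (acc + -6)) && ((9 - -5) != max(acc, b))) is true, then acc=12, then (((-(-4)) < (4 + a)) && ((acc * 0) <= (5 + b))) is false, then returns 21
calc_v2: acc=-6, then ((!((-4 - acc) == (acc + -6))) && ((9 - -5) != max(acc, b))) is true, then acc=12, then (((4 + a) < (-(-4))) && ((acc * (-1 - -1)) <= (5 + b))) is true, then acc=-34, then returns -25
21 != -25, so the rewrite changes behavior.
verdict: not equivalent; witness: a=-2, b=-1


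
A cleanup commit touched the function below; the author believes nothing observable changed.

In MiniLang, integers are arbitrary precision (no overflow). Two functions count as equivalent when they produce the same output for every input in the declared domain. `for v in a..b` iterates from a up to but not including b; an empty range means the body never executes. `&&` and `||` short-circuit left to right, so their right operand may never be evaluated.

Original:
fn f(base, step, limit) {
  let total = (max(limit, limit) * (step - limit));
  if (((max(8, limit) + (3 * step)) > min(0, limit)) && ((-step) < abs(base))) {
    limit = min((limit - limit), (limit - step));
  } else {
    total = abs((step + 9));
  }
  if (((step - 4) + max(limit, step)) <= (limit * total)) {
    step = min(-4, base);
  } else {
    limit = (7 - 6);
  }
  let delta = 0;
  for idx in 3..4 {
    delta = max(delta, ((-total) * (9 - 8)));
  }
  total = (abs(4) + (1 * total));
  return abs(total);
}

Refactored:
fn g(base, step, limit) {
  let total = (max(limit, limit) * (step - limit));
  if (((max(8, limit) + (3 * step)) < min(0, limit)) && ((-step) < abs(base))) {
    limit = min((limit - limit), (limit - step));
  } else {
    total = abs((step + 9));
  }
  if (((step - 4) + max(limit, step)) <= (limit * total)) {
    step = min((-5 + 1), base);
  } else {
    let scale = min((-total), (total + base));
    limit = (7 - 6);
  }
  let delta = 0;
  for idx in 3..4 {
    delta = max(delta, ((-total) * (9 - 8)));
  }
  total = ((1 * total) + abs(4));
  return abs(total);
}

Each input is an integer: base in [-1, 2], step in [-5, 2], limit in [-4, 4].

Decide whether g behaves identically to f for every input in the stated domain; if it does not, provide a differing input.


There is a counterexample at base=-1, step=0, limit=-4: 12 on one side, 13 on the other.
f: total := -16 | (((max(8, limit) + (3 * step)) > min(0, limit)) && ((-step) < abs(base))): true | limit := -4 | (((step - 4) + max(limit, step)) <= (limit * total)): true | step := -4 | delta := 0 | iter idx=3: | delta := 16 | total := -12 | result 12
g: total := -16 | (((max(8, limit) + (3 * step)) < min(0, limit)) && ((-step) < abs(base))): false | total := 9 | (((step - 4) + max(limit, step)) <= (limit * total)): false | scale := -9 | limit := 1 | delta := 0 | iter idx=3: | delta := 0 | total := 13 | result 13
verdict: not equivalent; witness: base=-1, step=0, limit=-4


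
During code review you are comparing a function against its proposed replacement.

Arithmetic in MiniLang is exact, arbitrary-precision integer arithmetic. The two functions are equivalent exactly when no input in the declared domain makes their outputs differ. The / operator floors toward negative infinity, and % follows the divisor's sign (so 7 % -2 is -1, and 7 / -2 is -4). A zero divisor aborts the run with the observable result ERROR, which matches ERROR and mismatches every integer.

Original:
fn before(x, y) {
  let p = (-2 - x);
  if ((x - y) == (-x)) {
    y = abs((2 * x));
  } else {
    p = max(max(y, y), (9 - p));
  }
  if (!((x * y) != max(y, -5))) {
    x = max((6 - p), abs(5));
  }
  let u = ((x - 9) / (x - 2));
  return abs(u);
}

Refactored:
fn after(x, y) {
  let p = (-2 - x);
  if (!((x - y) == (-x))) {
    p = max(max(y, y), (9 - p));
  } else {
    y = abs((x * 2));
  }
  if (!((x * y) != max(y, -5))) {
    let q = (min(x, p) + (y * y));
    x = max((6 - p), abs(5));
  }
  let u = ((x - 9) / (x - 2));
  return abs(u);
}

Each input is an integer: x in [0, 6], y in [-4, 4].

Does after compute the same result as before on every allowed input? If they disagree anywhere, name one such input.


Reading the diff, among the changes: boolean connective usage differs; also min/max/abs usage differs; also arithmetic usage differs; also statement counts differ; also local variable names differ.
As a probe, take x=6, y=-2: before runs p becomes -8; next ((x - y) == (-x)) evaluates to false; next p becomes 17; next (!((x * y) != max(y, -5))) evaluates to false; next u becomes -1; next final value 1; after runs p becomes -8; next (!((x - y) == (-x))) evaluates to true; next p becomes 17; next (!((x * y) != max(y, -5))) evaluates to false; next u becomes -1; next final value 1; both end at 1.
Checked all 63 inputs in the declared domain: the outputs agree on every one.
verdict: equivalent


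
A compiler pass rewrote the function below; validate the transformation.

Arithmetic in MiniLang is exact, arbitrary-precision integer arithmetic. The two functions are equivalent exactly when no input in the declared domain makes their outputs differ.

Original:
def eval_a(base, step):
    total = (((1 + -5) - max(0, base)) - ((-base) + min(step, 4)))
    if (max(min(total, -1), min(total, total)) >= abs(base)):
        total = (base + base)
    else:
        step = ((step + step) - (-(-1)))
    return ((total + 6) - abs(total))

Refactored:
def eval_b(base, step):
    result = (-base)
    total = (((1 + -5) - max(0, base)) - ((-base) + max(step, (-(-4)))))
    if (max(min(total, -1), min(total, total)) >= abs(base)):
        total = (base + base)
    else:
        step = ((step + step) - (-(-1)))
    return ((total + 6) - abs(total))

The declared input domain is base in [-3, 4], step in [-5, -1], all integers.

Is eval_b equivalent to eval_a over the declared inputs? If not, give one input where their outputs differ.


Consider the input base=-3, step=-5.
eval_a: total := -2 | (max(min(total, -1), min(total, total)) >= abs(base)): false | step := -11 | result 2
eval_b: result := 3 | total := -11 | (max(min(total, -1), min(total, total)) >= abs(base)): false | step := -11 | result -16
2 != -16, so the rewrite changes behavior.
verdict: not equivalent; witness: base=-3, step=-5


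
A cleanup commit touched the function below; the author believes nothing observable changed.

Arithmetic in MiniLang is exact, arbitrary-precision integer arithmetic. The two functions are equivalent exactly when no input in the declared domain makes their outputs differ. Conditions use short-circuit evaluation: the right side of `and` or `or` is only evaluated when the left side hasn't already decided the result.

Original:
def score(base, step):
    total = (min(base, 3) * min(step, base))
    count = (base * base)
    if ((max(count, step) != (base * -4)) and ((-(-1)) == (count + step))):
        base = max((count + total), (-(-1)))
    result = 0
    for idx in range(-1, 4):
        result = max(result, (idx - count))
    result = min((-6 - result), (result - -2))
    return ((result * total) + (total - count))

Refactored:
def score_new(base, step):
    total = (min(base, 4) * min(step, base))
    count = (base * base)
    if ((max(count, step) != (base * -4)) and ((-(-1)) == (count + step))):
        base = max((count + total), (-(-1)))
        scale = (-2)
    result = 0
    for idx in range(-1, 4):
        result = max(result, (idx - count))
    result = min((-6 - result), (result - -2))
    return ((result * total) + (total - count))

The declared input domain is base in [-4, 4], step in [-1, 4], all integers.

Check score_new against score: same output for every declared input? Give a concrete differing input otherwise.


These are not equivalent — on base=4, step=-1 the outputs split (-1 vs 4).
score: total := -3 | count := 16 | ((max(count, step) != (base * -4)) and ((-(-1)) == (count + step))): false | result := 0 | iter idx=-1: | result := 0 | iter idx=0: | result := 0 | iter idx=1: | result := 0 | iter idx=2: | result := 0 | iter idx=3: | result := 0 | result := -6 | result -1
score_new: total := -4 | count := 16 | ((max(count, step) != (base * -4)) and ((-(-1)) == (count + step))): false | result := 0 | iter idx=-1: | result := 0 | iter idx=0: | result := 0 | iter idx=1: | result := 0 | iter idx=2: | result := 0 | iter idx=3: | result := 0 | result := -6 | result 4
verdict: not equivalent; witness: base=4, step=-1


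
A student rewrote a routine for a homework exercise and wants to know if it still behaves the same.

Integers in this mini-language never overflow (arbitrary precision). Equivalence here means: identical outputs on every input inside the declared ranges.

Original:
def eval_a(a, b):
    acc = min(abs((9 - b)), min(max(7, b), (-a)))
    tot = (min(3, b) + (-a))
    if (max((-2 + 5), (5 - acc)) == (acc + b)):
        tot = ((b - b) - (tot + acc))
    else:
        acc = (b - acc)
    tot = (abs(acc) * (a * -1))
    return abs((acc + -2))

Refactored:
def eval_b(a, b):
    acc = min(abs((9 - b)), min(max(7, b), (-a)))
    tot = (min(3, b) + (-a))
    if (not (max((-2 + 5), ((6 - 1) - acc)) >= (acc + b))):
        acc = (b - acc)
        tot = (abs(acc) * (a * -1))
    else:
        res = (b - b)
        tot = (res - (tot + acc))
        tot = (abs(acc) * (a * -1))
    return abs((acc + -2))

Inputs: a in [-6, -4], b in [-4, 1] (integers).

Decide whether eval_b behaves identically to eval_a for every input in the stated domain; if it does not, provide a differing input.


Try a=-6, b=-4.
eval_a: acc := 6 | tot := 2 | (max((-2 + 5), (5 - acc)) == (acc + b)): false | acc := -10 | tot := 60 | result 12
eval_b: acc := 6 | tot := 2 | (not (max((-2 + 5), ((6 - 1) - acc)) >= (acc + b))): false | res := 0 | tot := -8 | tot := 36 | result 4
12 != 4, so the rewrite changes behavior.
verdict: not equivalent; witness: a=-6, b=-4


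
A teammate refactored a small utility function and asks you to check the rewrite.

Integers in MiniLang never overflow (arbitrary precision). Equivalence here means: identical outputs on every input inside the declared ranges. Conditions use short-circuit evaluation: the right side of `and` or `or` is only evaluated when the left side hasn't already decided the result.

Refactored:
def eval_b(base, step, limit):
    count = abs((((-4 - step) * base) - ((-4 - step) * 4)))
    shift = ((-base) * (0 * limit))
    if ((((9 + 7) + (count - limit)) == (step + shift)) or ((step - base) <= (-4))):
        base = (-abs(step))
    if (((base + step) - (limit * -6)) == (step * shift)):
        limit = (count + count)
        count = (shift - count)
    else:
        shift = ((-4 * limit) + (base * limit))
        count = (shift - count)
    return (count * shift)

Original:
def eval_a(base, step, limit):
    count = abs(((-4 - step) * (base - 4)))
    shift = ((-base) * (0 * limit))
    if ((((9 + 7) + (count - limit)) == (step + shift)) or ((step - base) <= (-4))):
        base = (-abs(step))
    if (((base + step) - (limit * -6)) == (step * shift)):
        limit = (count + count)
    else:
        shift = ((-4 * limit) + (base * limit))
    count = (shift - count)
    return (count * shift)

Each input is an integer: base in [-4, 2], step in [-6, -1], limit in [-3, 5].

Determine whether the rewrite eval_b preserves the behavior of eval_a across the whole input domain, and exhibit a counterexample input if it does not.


The two versions differ — the changes include statement counts differ, and constant usage differs, and arithmetic usage differs.
One worked example (base=-3, step=-6, limit=5) — eval_a: count := 14 | shift := 0 | ((((9 + 7) + (count - limit)) == (step + shift)) or ((step - base) <= (-4))): false | (((base + step) - (limit * -6)) == (step * shift)): false | shift := -35 | count := -49 | result 1715; eval_b: count := 14 | shift := 0 | ((((9 + 7) + (count - limit)) == (step + shift)) or ((step - base) <= (-4))): false | (((base + step) - (limit * -6)) == (step * shift)): false | shift := -35 | count := -49 | result 1715; agreement on 1715.
Across all 378 domain points the two functions coincide.
verdict: equivalent


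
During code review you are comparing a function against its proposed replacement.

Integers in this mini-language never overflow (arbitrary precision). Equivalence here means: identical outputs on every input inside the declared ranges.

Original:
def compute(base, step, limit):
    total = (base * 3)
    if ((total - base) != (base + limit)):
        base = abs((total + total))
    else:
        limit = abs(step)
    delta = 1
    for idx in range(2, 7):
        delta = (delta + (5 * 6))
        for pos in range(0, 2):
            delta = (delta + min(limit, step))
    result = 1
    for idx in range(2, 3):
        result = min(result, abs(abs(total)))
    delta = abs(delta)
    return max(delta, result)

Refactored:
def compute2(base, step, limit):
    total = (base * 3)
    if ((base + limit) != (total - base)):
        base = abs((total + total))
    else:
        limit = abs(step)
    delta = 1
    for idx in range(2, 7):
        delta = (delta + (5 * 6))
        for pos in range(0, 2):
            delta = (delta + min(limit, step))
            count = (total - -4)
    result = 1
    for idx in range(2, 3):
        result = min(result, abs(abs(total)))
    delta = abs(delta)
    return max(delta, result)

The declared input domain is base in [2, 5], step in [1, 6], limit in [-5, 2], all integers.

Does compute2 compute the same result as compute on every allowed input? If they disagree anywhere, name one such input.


Side by side, the visible changes include: arithmetic usage differs; local variable names differ; constant usage differs; statement counts differ.
As a probe, take base=2, step=3, limit=1: compute runs total=6, then ((total - base) != (base + limit)) is true, then base=12, then delta=1, then (idx=2), then delta=31, then (pos=0), then delta=32, then (pos=1), then delta=33, then (idx=3), then delta=63, then (pos=0), then delta=64, then (pos=1), then delta=65, then (idx=4), then delta=95, then (pos=0), then delta=96, then (pos=1), then delta=97, then (idx=5), then delta=127, then (pos=0), then delta=128, then (pos=1), then delta=129, then (idx=6), then delta=159, then (pos=0), then delta=160, then (pos=1), then delta=161, then result=1, then (idx=2), then result=1, then delta=161, then returns 161; compute2 runs total=6, then ((base + limit) != (total - base)) is true, then base=12, then delta=1, then (idx=2), then delta=31, then (pos=0), then delta=32, then count=10, then (pos=1), then delta=33, then count=10, then (idx=3), then delta=63, then (pos=0), then delta=64, then count=10, then (pos=1), then delta=65, then count=10, then (idx=4), then delta=95, then (pos=0), then delta=96, then count=10, then (pos=1), then delta=97, then count=10, then (idx=5), then delta=127, then (pos=0), then delta=128, then count=10, then (pos=1), then delta=129, then count=10, then (idx=6), then delta=159, then (pos=0), then delta=160, then count=10, then (pos=1), then delta=161, then count=10, then result=1, then (idx=2), then result=1, then delta=161, then returns 161; both end at 161.
Checked all 192 inputs in the declared domain: the outputs agree on every one.
verdict: equivalent


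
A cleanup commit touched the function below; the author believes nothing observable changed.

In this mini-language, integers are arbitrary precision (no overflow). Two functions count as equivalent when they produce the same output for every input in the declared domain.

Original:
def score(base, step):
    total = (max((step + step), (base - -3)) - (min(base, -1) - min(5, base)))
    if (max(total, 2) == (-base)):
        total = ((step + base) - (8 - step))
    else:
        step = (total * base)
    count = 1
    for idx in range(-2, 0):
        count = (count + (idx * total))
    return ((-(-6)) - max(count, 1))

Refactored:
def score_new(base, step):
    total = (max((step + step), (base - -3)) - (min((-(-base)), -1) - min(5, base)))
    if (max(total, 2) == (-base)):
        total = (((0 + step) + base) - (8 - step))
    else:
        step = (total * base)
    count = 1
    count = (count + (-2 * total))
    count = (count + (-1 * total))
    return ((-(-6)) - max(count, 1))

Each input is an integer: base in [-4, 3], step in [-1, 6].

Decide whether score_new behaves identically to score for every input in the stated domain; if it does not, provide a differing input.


Equivalent — the differences include arithmetic usage differs, and constant usage differs, and loop structure differs, and local variable names differ, yet no declared input distinguishes the two.
Tracing base=-3, step=2: score: total=4, then (max(total, 2) == (-base)) is false, then step=-12, then count=1, then (idx=-2), then count=-7, then (idx=-1), then count=-11, then returns 5 | score_new: total=4, then (max(total, 2) == (-base)) is false, then step=-12, then count=1, then count=-7, then count=-11, then returns 5 — matching result 5.
Every one of the 64 inputs gives matching results.
verdict: equivalent


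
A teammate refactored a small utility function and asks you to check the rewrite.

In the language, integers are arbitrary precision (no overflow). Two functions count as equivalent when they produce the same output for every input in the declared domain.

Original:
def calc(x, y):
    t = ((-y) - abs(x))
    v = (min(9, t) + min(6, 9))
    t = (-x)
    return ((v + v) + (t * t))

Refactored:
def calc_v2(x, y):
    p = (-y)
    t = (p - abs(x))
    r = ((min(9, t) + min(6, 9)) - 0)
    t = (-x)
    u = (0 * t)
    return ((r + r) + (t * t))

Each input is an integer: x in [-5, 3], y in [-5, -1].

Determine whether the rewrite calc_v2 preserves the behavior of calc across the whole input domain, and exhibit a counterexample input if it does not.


The two are interchangeable: arithmetic usage differs; statement counts differ; local variable names differ; constant usage differs, and every declared input agrees.
Tracing x=0, y=-1: calc: t becomes 1; next v becomes 7; next t becomes 0; next final value 14 | calc_v2: p becomes 1; next t becomes 1; next r becomes 7; next t becomes 0; next u becomes 0; next final value 14 — matching result 14.
Across all 45 domain points the two functions coincide.
verdict: equivalent


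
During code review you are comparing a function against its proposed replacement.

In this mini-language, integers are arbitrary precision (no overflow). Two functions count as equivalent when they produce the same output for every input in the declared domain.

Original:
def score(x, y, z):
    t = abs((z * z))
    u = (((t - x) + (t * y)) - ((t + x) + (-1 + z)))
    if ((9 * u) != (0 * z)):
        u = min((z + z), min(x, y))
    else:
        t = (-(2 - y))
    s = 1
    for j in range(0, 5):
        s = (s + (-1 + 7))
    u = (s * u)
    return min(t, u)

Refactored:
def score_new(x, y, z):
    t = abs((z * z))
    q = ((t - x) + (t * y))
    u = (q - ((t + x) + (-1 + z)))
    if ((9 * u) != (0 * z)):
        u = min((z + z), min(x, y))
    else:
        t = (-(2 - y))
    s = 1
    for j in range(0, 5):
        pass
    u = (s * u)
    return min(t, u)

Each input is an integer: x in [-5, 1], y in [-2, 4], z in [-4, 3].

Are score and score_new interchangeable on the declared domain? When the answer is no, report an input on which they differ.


Run the pair on x=-5, y=-2, z=-4.
score: t=16, then u=-17, then ((9 * u) != (0 * z)) is true, then u=-8, then s=1, then (j=0), then s=7, then (j=1), then s=13, then (j=2), then s=19, then (j=3), then s=25, then (j=4), then s=31, then u=-248, then returns -248
score_new: t=16, then q=-11, then u=-17, then ((9 * u) != (0 * z)) is true, then u=-8, then s=1, then (j=0), then (j=1), then (j=2), then (j=3), then (j=4), then u=-8, then returns -8
-248 against -8: the behavior changed.
verdict: not equivalent; witness: x=-5, y=-2, z=-4


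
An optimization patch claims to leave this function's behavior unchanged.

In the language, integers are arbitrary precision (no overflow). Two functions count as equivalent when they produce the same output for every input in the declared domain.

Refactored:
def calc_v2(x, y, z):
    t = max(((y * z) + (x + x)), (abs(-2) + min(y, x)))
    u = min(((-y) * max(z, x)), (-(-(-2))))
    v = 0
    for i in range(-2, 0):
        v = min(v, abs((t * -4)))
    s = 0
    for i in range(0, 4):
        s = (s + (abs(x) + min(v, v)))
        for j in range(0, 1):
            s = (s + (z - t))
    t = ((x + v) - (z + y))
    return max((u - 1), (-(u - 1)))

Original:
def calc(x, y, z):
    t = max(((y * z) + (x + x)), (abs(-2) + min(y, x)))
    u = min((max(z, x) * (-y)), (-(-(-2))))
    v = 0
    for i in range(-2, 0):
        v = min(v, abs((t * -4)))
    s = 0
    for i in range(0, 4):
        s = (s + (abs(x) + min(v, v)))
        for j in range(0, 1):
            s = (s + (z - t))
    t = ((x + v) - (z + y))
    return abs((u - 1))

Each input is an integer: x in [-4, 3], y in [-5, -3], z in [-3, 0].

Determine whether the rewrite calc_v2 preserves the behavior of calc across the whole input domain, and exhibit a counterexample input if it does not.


Equivalent — the differences include min/max/abs usage differs, plus constant usage differs, plus arithmetic usage differs, yet no declared input distinguishes the two.
Tracing x=-1, y=-3, z=-2: calc: t = 4; u = -3; v = 0; [i=-2]; v = 0; [i=-1]; v = 0; s = 0; [i=0]; s = 1; [j=0]; s = -5; [i=1]; s = -4; [j=0]; s = -10; [i=2]; s = -9; [j=0]; s = -15; [i=3]; s = -14; [j=0]; s = -20; t = 4; return 4 | calc_v2: t = 4; u = -3; v = 0; [i=-2]; v = 0; [i=-1]; v = 0; s = 0; [i=0]; s = 1; [j=0]; s = -5; [i=1]; s = -4; [j=0]; s = -10; [i=2]; s = -9; [j=0]; s = -15; [i=3]; s = -14; [j=0]; s = -20; t = 4; return 4 — matching result 4.
Checked all 96 inputs in the declared domain: the outputs agree on every one.
verdict: equivalent


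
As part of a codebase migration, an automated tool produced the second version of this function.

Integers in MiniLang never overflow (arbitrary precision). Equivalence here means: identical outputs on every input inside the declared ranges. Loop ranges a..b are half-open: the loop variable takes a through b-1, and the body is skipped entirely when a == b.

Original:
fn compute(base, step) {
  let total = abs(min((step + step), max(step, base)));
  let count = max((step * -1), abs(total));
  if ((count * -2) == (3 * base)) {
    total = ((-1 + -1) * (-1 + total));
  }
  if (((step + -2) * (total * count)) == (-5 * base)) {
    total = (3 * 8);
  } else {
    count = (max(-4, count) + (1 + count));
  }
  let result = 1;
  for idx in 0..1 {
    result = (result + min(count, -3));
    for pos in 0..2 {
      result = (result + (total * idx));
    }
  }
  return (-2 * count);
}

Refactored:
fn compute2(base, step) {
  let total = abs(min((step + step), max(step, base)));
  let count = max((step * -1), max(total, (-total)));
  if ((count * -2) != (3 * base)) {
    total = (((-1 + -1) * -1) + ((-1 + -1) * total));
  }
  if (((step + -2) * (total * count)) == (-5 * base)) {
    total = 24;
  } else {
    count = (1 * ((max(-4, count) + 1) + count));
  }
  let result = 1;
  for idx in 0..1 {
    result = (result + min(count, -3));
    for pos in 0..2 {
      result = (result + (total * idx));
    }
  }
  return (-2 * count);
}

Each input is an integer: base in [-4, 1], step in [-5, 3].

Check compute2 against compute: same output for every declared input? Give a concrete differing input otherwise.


base=0, step=1 yields -6 from compute but -2 from compute2.
verdict: not equivalent; witness: base=0, step=1


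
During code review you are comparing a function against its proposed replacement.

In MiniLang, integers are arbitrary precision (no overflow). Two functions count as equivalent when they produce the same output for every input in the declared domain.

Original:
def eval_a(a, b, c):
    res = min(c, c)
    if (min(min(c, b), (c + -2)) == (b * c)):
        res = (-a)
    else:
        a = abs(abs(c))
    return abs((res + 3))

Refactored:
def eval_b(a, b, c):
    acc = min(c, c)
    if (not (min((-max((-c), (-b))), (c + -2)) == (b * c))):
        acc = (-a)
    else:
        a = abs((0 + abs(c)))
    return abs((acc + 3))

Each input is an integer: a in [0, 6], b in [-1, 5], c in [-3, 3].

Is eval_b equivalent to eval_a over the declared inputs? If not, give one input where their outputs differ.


There is a counterexample at a=0, b=-1, c=-3: 0 on one side, 3 on the other.
eval_a: res = -3; (min(min(c, b), (c + -2)) == (b * c)) -> false; a = 3; return 0
eval_b: acc = -3; (not (min((-max((-c), (-b))), (c + -2)) == (b * c))) -> true; acc = 0; return 3
verdict: not equivalent; witness: a=0, b=-1, c=-3


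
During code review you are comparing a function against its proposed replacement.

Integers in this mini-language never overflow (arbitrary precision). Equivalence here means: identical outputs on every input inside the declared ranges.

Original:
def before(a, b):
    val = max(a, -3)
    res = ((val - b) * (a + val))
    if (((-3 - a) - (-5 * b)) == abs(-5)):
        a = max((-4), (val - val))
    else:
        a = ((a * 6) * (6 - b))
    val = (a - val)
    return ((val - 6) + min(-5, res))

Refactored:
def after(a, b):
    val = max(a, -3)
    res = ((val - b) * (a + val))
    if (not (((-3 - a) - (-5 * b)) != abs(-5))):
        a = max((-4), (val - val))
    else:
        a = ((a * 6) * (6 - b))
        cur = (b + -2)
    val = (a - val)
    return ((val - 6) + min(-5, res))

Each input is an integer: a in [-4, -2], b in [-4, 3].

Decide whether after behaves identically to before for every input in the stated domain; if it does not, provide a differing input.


A substantive addition is an assignment to `cur` whose value nothing reads; no result depends on it; all 24 inputs agree.
verdict: equivalent


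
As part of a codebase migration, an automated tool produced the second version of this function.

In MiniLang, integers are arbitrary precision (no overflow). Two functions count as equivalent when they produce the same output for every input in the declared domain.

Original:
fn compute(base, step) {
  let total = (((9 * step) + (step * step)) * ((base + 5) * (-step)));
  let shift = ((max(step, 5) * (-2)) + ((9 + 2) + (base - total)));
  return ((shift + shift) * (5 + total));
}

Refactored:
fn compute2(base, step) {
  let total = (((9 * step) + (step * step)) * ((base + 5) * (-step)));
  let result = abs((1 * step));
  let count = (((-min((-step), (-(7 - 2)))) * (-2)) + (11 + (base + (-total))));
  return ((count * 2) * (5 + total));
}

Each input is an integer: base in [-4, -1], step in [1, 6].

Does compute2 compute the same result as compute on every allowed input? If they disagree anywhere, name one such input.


Changes here: local variable names differ, min/max/abs usage differs, constant usage differs, arithmetic usage differs, statement counts differ; the full 24-point sweep finds no disagreement.
verdict: equivalent


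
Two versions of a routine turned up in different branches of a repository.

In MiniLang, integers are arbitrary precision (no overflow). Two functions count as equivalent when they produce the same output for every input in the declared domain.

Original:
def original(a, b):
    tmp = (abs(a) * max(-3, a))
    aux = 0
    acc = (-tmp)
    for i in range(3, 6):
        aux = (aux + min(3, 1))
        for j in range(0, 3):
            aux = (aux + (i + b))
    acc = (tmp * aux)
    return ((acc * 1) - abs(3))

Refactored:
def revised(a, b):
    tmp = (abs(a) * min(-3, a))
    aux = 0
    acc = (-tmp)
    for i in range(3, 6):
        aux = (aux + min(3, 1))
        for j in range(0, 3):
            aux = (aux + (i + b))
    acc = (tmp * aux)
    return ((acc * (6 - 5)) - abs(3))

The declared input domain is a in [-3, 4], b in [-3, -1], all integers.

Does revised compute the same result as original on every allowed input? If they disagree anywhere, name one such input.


These are not equivalent — on a=-2, b=-3 the outputs split (-51 vs -75).
original: tmp := -4 | aux := 0 | acc := 4 | iter i=3: | aux := 1 | iter j=0: | aux := 1 | iter j=1: | aux := 1 | iter j=2: | aux := 1 | iter i=4: | aux := 2 | iter j=0: | aux := 3 | iter j=1: | aux := 4 | iter j=2: | aux := 5 | iter i=5: | aux := 6 | iter j=0: | aux := 8 | iter j=1: | aux := 10 | iter j=2: | aux := 12 | acc := -48 | result -51
revised: tmp := -6 | aux := 0 | acc := 6 | iter i=3: | aux := 1 | iter j=0: | aux := 1 | iter j=1: | aux := 1 | iter j=2: | aux := 1 | iter i=4: | aux := 2 | iter j=0: | aux := 3 | iter j=1: | aux := 4 | iter j=2: | aux := 5 | iter i=5: | aux := 6 | iter j=0: | aux := 8 | iter j=1: | aux := 10 | iter j=2: | aux := 12 | acc := -72 | result -75
verdict: not equivalent; witness: a=-2, b=-3


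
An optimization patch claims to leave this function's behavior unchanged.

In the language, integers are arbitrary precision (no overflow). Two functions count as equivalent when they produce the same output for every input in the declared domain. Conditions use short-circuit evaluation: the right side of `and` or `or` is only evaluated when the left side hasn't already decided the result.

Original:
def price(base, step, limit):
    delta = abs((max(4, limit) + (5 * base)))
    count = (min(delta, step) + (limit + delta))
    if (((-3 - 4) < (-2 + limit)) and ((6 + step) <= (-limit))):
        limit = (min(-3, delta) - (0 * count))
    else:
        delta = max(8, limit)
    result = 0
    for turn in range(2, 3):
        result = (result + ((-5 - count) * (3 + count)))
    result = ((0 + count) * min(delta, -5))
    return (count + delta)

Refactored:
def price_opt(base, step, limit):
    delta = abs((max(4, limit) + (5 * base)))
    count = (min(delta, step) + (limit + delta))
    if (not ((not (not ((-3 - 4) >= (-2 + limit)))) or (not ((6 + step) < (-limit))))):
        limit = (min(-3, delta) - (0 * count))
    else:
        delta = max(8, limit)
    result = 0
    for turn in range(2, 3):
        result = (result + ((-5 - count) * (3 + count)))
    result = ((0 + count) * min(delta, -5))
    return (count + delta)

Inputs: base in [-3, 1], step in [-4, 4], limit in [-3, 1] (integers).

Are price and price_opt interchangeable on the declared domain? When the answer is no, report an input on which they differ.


Run the pair on base=-3, step=-4, limit=-2.
price: delta := 11 | count := 5 | (((-3 - 4) < (-2 + limit)) and ((6 + step) <= (-limit))): true | limit := -3 | result := 0 | iter turn=2: | result := -80 | result := -25 | result 16
price_opt: delta := 11 | count := 5 | (not ((not (not ((-3 - 4) >= (-2 + limit)))) or (not ((6 + step) < (-limit))))): false | delta := 8 | result := 0 | iter turn=2: | result := -80 | result := -25 | result 13
16 vs 13 — the two versions disagree here.
verdict: not equivalent; witness: base=-3, step=-4, limit=-2


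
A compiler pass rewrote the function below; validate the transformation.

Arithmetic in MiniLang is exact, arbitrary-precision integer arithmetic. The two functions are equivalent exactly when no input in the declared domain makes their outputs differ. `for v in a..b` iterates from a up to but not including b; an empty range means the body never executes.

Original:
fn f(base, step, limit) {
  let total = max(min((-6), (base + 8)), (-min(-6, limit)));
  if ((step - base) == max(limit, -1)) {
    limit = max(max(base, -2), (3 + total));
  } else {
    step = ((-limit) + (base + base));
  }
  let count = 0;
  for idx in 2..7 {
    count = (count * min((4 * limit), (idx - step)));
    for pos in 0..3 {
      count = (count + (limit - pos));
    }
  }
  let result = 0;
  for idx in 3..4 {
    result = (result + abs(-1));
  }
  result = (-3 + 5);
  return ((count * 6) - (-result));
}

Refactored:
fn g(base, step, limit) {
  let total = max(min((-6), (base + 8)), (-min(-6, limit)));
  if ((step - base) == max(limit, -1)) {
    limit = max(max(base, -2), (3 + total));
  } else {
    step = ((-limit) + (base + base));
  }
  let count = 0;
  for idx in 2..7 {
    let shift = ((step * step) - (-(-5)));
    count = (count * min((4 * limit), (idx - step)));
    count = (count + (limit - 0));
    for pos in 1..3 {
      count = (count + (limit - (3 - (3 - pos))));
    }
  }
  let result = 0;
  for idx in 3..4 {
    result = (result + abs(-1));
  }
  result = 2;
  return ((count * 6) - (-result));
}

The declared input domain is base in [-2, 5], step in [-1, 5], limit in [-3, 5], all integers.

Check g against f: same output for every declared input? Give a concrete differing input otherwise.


The two versions differ — the changes include loop structure differs, plus statement counts differ, plus local variable names differ, plus arithmetic usage differs, plus constant usage differs.
Tracing base=-2, step=0, limit=-3: f: total=6, then ((step - base) == max(limit, -1)) is false, then step=-1, then count=0, then (idx=2), then count=0, then (pos=0), then count=-3, then (pos=1), then count=-7, then (pos=2), then count=-12, then (idx=3), then count=144, then (pos=0), then count=141, then (pos=1), then count=137, then (pos=2), then count=132, then (idx=4), then count=-1584, then (pos=0), then count=-1587, then (pos=1), then count=-1591, then (pos=2), then count=-1596, then (idx=5), then count=19152, then (pos=0), then count=19149, then (pos=1), then count=19145, then (pos=2), then count=19140, then (idx=6), then count=-229680, then (pos=0), then count=-229683, then (pos=1), then count=-229687, then (pos=2), then count=-229692, then result=0, then (idx=3), then result=1, then result=2, then returns -1378150 | g: total=6, then ((step - base) == max(limit, -1)) is false, then step=-1, then count=0, then (idx=2), then shift=-4, then count=0, then count=-3, then (pos=1), then count=-7, then (pos=2), then count=-12, then (idx=3), then shift=-4, then count=144, then count=141, then (pos=1), then count=137, then (pos=2), then count=132, then (idx=4), then shift=-4, then count=-1584, then count=-1587, then (pos=1), then count=-1591, then (pos=2), then count=-1596, then (idx=5), then shift=-4, then count=19152, then count=19149, then (pos=1), then count=19145, then (pos=2), then count=19140, then (idx=6), then shift=-4, then count=-229680, then count=-229683, then (pos=1), then count=-229687, then (pos=2), then count=-229692, then result=0, then (idx=3), then result=1, then result=2, then returns -1378150 — matching result -1378150.
Sweeping the whole domain (504 inputs) finds no disagreement.
verdict: equivalent


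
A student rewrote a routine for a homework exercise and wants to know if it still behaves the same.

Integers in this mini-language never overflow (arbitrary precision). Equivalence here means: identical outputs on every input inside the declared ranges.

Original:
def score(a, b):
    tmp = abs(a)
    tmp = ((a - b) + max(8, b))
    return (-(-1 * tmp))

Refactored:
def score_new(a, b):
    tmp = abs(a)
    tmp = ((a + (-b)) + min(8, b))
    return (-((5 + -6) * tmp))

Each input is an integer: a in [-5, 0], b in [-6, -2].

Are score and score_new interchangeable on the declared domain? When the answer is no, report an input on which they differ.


Try a=-5, b=-6.
score: tmp := 5 | tmp := 9 | result 9
score_new: tmp := 5 | tmp := -5 | result -5
9 against -5: the behavior changed.
verdict: not equivalent; witness: a=-5, b=-6


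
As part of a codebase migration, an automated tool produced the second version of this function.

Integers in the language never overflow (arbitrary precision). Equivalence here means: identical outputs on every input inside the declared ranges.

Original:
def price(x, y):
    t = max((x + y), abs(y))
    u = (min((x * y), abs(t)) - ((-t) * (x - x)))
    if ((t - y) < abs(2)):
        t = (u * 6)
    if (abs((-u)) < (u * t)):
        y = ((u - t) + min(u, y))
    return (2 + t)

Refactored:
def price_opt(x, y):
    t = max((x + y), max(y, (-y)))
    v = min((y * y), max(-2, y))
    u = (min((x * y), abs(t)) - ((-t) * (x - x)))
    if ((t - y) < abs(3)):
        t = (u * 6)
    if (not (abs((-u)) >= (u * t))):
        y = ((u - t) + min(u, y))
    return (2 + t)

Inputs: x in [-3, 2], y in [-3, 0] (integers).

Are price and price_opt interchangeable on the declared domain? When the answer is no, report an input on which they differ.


The rewrite breaks on x=-3, y=-1, where the results are 3 and 8.
price: t := 1 | u := 1 | ((t - y) < abs(2)): false | (abs((-u)) < (u * t)): false | result 3
price_opt: t := 1 | v := -1 | u := 1 | ((t - y) < abs(3)): true | t := 6 | (not (abs((-u)) >= (u * t))): true | y := -6 | result 8
verdict: not equivalent; witness: x=-3, y=-1


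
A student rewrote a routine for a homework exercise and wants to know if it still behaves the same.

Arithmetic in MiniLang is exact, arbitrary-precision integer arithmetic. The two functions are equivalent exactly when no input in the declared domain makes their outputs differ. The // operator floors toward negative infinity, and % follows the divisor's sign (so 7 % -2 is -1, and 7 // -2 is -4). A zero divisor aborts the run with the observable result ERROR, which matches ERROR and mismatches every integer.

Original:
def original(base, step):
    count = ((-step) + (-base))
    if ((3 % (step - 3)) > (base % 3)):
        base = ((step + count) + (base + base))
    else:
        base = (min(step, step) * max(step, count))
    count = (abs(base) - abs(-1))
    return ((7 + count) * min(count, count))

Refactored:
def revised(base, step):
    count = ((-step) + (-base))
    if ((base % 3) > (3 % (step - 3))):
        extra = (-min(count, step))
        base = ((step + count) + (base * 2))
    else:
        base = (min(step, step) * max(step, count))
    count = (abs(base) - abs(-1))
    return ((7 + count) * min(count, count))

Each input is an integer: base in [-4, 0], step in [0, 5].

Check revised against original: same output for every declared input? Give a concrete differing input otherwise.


The rewrite breaks on base=-4, step=0, where the results are -6 and 30.
original: count=4, then ((3 % (step - 3)) > (base % 3)) is false, then base=0, then count=-1, then returns -6
revised: count=4, then ((base % 3) > (3 % (step - 3))) is true, then extra=0, then base=-4, then count=3, then returns 30
verdict: not equivalent; witness: base=-4, step=0
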